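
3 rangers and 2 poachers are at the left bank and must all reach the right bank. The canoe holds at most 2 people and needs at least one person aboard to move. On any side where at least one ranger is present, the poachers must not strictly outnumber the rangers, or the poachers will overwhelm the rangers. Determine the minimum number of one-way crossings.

Counting alone: each trip to the right bank takes at most 2 across and each return brings at least 1 back, so after t trips out (and t−1 returns) at most 2t − (t−1) of the 5 are across; that first reaches 5 at t = 4, so at least 7 crossings are needed.
The plan below uses exactly 7 crossings, so it is optimal:
1. 2 poachers → the right bank.  (the left bank: 3R 0P; the right bank: 0R 2P)
2. 1 poacher ← the left bank.  (the left bank: 3R 1P; the right bank: 0R 1P)
3. 2 rangers → the right bank.  (the left bank: 1R 1P; the right bank: 2R 1P)
4. 1 ranger ← the left bank.  (the left bank: 2R 1P; the right bank: 1R 1P)
5. 1 ranger and 1 poacher → the right bank.  (the left bank: 1R 0P; the right bank: 2R 2P)
6. 1 poacher ← the left bank.  (the left bank: 1R 1P; the right bank: 2R 1P)
7. 1 ranger and 1 poacher → the right bank.  (the left bank: 0R 0P; the right bank: 3R 2P)

7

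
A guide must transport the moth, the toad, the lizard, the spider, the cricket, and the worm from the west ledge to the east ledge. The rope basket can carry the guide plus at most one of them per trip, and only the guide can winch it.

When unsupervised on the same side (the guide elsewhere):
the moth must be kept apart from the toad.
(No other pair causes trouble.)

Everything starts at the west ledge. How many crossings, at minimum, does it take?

Counting alone: the guide can take at most 1 across per trip to the east ledge, so moving all 6 needs at least 6 loaded trips out, with a return between consecutive ones — at least 11 crossings.
The plan below uses exactly 11 crossings, so it is optimal:
1. Guide goes to the east ledge with the moth.  [the west ledge: the cricket, the lizard, the spider, the toad, the worm | the east ledge: the moth]
2. Guide goes back to the west ledge alone.  [the west ledge: the cricket, the lizard, the spider, the toad, the worm | the east ledge: the moth]
3. Guide goes to the east ledge with the lizard.  [the west ledge: the cricket, the spider, the toad, the worm | the east ledge: the lizard, the moth]
4. Guide goes back to the west ledge alone.  [the west ledge: the cricket, the spider, the toad, the worm | the east ledge: the lizard, the moth]
5. Guide goes to the east ledge with the spider.  [the west ledge: the cricket, the toad, the worm | the east ledge: the lizard, the moth, the spider]
6. Guide goes back to the west ledge alone.  [the west ledge: the cricket, the toad, the worm | the east ledge: the lizard, the moth, the spider]
7. Guide goes to the east ledge with the cricket.  [the west ledge: the toad, the worm | the east ledge: the cricket, the lizard, the moth, the spider]
8. Guide goes back to the west ledge alone.  [the west ledge: the toad, the worm | the east ledge: the cricket, the lizard, the moth, the spider]
9. Guide goes to the east ledge with the worm.  [the west ledge: the toad | the east ledge: the cricket, the lizard, the moth, the spider, the worm]
10. Guide goes back to the west ledge alone.  [the west ledge: the toad | the east ledge: the cricket, the lizard, the moth, the spider, the worm]
11. Guide goes to the east ledge with the toad.  [the west ledge: — | the east ledge: the cricket, the lizard, the moth, the spider, the toad, the worm]

11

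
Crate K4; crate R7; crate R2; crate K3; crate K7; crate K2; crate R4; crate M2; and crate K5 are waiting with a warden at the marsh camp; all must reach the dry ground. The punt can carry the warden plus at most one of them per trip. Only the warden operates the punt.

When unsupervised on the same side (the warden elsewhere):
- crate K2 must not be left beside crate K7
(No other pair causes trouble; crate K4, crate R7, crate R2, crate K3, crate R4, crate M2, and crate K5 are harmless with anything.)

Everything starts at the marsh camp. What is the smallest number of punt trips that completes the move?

17

Counting alone: the warden can take at most 1 across per trip to the dry ground, so moving all 9 needs at least 9 loaded trips out, with a return between consecutive ones — at least 17 crossings.
The plan below uses exactly 17 crossings, so it is optimal:
1. Warden goes to the dry ground with crate K7.
2. Warden goes back to the marsh camp alone.
3. Warden goes to the dry ground with crate K4.
4. Warden goes back to the marsh camp alone.
5. Warden goes to the dry ground with crate R7.
6. Warden goes back to the marsh camp alone.
7. Warden goes to the dry ground with crate R2.
8. Warden goes back to the marsh camp alone.
9. Warden goes to the dry ground with crate K3.
10. Warden goes back to the marsh camp alone.
11. Warden goes to the dry ground with crate R4.
12. Warden goes back to the marsh camp alone.
13. Warden goes to the dry ground with crate M2.
14. Warden goes back to the marsh camp alone.
15. Warden goes to the dry ground with crate K5.
16. Warden goes back to the marsh camp alone.
17. Warden goes to the dry ground with crate K2.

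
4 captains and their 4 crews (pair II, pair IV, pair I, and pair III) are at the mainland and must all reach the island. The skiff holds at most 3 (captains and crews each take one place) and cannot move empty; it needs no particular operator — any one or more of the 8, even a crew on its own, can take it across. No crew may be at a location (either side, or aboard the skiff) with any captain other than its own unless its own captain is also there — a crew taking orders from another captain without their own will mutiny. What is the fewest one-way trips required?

9

Counting alone: each trip to the island takes at most 3 across and each return brings at least 1 back, so after t trips out (and t−1 returns) at most 3t − (t−1) of the 8 are across; that first reaches 8 at t = 4, so at least 7 crossings are needed.
The safety rule pushes this higher. Following every safe sequence of crossings, the most of the 8 that can be at the island as the skiff arrives there on crossing 7 is 7 — never all 8.
So no plan with fewer than 9 crossings exists, and this one achieves 9:
1. captain II and crew II cross → the island.
2. captain II crosses ← the mainland.
3. captain II, captain IV, and crew IV cross → the island.
4. captain II and crew II cross ← the mainland.
5. captain I, captain II, and captain III cross → the island.
6. crew IV crosses ← the mainland.
7. crew II and crew IV cross → the island.
8. crew II crosses ← the mainland.
9. crew I, crew II, and crew III cross → the island.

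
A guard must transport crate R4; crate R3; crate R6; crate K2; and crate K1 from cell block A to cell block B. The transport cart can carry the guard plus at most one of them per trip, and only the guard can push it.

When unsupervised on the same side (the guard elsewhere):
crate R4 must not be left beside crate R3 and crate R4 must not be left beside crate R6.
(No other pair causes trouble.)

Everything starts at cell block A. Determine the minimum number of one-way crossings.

11

Counting alone: the guard can take at most 1 across per trip to cell block B, so moving all 5 needs at least 5 loaded trips out, with a return between consecutive ones — at least 9 crossings.
The safety rule pushes this higher. Following every safe sequence of crossings, the most of the 5 that can be at cell block B as the transport cart arrives there on crossing 9 is 4 — never all 5.
So no plan with fewer than 11 crossings exists, and this one achieves 11:
1. Guard goes to cell block B with crate R4.
2. Guard goes back to cell block A alone.
3. Guard goes to cell block B with crate R3.
4. Guard goes back to cell block A with crate R4.
5. Guard goes to cell block B with crate R6.
6. Guard goes back to cell block A alone.
7. Guard goes to cell block B with crate K2.
8. Guard goes back to cell block A alone.
9. Guard goes to cell block B with crate K1.
10. Guard goes back to cell block A alone.
11. Guard goes to cell block B with crate R4.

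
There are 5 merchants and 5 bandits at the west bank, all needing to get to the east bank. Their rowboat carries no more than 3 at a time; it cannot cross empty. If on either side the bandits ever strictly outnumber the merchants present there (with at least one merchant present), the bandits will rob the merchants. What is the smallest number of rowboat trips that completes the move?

Counting alone: each trip to the east bank takes at most 3 across and each return brings at least 1 back, so after t trips out (and t−1 returns) at most 3t − (t−1) of the 10 are across; that first reaches 10 at t = 5, so at least 9 crossings are needed.
The safety rule pushes this higher. Following every safe sequence of crossings, the most of the 10 that can be at the east bank as the rowboat arrives there on crossing 9 is 9 — never all 10.
So no plan with fewer than 11 crossings exists, and this one achieves 11:
1. 2 bandits → the east bank.  (the west bank: 5M 3B; the east bank: 0M 2B)
2. 1 bandit ← the west bank.  (the west bank: 5M 4B; the east bank: 0M 1B)
3. 3 bandits → the east bank.  (the west bank: 5M 1B; the east bank: 0M 4B)
4. 1 bandit ← the west bank.  (the west bank: 5M 2B; the east bank: 0M 3B)
5. 3 merchants → the east bank.  (the west bank: 2M 2B; the east bank: 3M 3B)
6. 1 merchant and 1 bandit ← the west bank.  (the west bank: 3M 3B; the east bank: 2M 2B)
7. 3 merchants → the east bank.  (the west bank: 0M 3B; the east bank: 5M 2B)
8. 1 bandit ← the west bank.  (the west bank: 0M 4B; the east bank: 5M 1B)
9. 2 bandits → the east bank.  (the west bank: 0M 2B; the east bank: 5M 3B)
10. 1 bandit ← the west bank.  (the west bank: 0M 3B; the east bank: 5M 2B)
11. 3 bandits → the east bank.  (the west bank: 0M 0B; the east bank: 5M 5B)

11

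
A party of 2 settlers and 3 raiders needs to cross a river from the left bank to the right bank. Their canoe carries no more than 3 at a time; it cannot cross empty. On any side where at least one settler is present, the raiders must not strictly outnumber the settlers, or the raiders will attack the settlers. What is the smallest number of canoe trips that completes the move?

impossible

The raiders already outnumber the settlers at the left bank before anyone moves, so the starting position itself is disallowed.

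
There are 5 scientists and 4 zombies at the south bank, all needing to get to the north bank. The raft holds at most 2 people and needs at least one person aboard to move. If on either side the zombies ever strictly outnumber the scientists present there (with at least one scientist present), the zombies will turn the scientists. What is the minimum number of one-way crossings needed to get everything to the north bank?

15

Counting alone: each trip to the north bank takes at most 2 across and each return brings at least 1 back, so after t trips out (and t−1 returns) at most 2t − (t−1) of the 9 are across; that first reaches 9 at t = 8, so at least 15 crossings are needed.
The plan below uses exactly 15 crossings, so it is optimal:
1. 2 zombies → the north bank.  (the south bank: 5S 2Z; the north bank: 0S 2Z)
2. 1 zombie ← the south bank.  (the south bank: 5S 3Z; the north bank: 0S 1Z)
3. 2 zombies → the north bank.  (the south bank: 5S 1Z; the north bank: 0S 3Z)
4. 1 zombie ← the south bank.  (the south bank: 5S 2Z; the north bank: 0S 2Z)
5. 2 scientists → the north bank.  (the south bank: 3S 2Z; the north bank: 2S 2Z)
6. 1 zombie ← the south bank.  (the south bank: 3S 3Z; the north bank: 2S 1Z)
7. 1 scientist and 1 zombie → the north bank.  (the south bank: 2S 2Z; the north bank: 3S 2Z)
8. 1 scientist ← the south bank.  (the south bank: 3S 2Z; the north bank: 2S 2Z)
9. 1 scientist and 1 zombie → the north bank.  (the south bank: 2S 1Z; the north bank: 3S 3Z)
10. 1 zombie ← the south bank.  (the south bank: 2S 2Z; the north bank: 3S 2Z)
11. 1 scientist and 1 zombie → the north bank.  (the south bank: 1S 1Z; the north bank: 4S 3Z)
12. 1 scientist ← the south bank.  (the south bank: 2S 1Z; the north bank: 3S 3Z)
13. 1 scientist and 1 zombie → the north bank.  (the south bank: 1S 0Z; the north bank: 4S 4Z)
14. 1 zombie ← the south bank.  (the south bank: 1S 1Z; the north bank: 4S 3Z)
15. 1 scientist and 1 zombie → the north bank.  (the south bank: 0S 0Z; the north bank: 5S 4Z)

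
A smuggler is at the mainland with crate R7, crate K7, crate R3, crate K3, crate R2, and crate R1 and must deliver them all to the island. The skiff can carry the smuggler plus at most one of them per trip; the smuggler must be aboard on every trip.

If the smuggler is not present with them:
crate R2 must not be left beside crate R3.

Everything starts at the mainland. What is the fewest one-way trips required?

Counting alone: the smuggler can take at most 1 across per trip to the island, so moving all 6 needs at least 6 loaded trips out, with a return between consecutive ones — at least 11 crossings.
The plan below uses exactly 11 crossings, so it is optimal:
1. Smuggler goes to the island with crate R3.  [the mainland: crate K3, crate K7, crate R1, crate R2, crate R7 | the island: crate R3]
2. Smuggler goes back to the mainland alone.  [the mainland: crate K3, crate K7, crate R1, crate R2, crate R7 | the island: crate R3]
3. Smuggler goes to the island with crate R7.  [the mainland: crate K3, crate K7, crate R1, crate R2 | the island: crate R3, crate R7]
4. Smuggler goes back to the mainland alone.  [the mainland: crate K3, crate K7, crate R1, crate R2 | the island: crate R3, crate R7]
5. Smuggler goes to the island with crate K7.  [the mainland: crate K3, crate R1, crate R2 | the island: crate K7, crate R3, crate R7]
6. Smuggler goes back to the mainland alone.  [the mainland: crate K3, crate R1, crate R2 | the island: crate K7, crate R3, crate R7]
7. Smuggler goes to the island with crate K3.  [the mainland: crate R1, crate R2 | the island: crate K3, crate K7, crate R3, crate R7]
8. Smuggler goes back to the mainland alone.  [the mainland: crate R1, crate R2 | the island: crate K3, crate K7, crate R3, crate R7]
9. Smuggler goes to the island with crate R1.  [the mainland: crate R2 | the island: crate K3, crate K7, crate R1, crate R3, crate R7]
10. Smuggler goes back to the mainland alone.  [the mainland: crate R2 | the island: crate K3, crate K7, crate R1, crate R3, crate R7]
11. Smuggler goes to the island with crate R2.  [the mainland: — | the island: crate K3, crate K7, crate R1, crate R2, crate R3, crate R7]

11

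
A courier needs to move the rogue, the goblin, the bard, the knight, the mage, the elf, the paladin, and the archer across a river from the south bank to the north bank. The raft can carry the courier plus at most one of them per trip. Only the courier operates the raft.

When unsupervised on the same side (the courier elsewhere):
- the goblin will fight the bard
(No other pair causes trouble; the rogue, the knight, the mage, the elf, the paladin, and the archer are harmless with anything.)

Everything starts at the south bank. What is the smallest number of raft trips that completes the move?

Counting alone: the courier can take at most 1 across per trip to the north bank, so moving all 8 needs at least 8 loaded trips out, with a return between consecutive ones — at least 15 crossings.
The plan below uses exactly 15 crossings, so it is optimal:
1. Courier goes to the north bank with the goblin.  [the south bank: the archer, the bard, the elf, the knight, the mage, the paladin, the rogue | the north bank: the goblin]
2. Courier goes back to the south bank alone.  [the south bank: the archer, the bard, the elf, the knight, the mage, the paladin, the rogue | the north bank: the goblin]
3. Courier goes to the north bank with the rogue.  [the south bank: the archer, the bard, the elf, the knight, the mage, the paladin | the north bank: the goblin, the rogue]
4. Courier goes back to the south bank alone.  [the south bank: the archer, the bard, the elf, the knight, the mage, the paladin | the north bank: the goblin, the rogue]
5. Courier goes to the north bank with the knight.  [the south bank: the archer, the bard, the elf, the mage, the paladin | the north bank: the goblin, the knight, the rogue]
6. Courier goes back to the south bank alone.  [the south bank: the archer, the bard, the elf, the mage, the paladin | the north bank: the goblin, the knight, the rogue]
7. Courier goes to the north bank with the mage.  [the south bank: the archer, the bard, the elf, the paladin | the north bank: the goblin, the knight, the mage, the rogue]
8. Courier goes back to the south bank alone.  [the south bank: the archer, the bard, the elf, the paladin | the north bank: the goblin, the knight, the mage, the rogue]
9. Courier goes to the north bank with the elf.  [the south bank: the archer, the bard, the paladin | the north bank: the elf, the goblin, the knight, the mage, the rogue]
10. Courier goes back to the south bank alone.  [the south bank: the archer, the bard, the paladin | the north bank: the elf, the goblin, the knight, the mage, the rogue]
11. Courier goes to the north bank with the paladin.  [the south bank: the archer, the bard | the north bank: the elf, the goblin, the knight, the mage, the paladin, the rogue]
12. Courier goes back to the south bank alone.  [the south bank: the archer, the bard | the north bank: the elf, the goblin, the knight, the mage, the paladin, the rogue]
13. Courier goes to the north bank with the archer.  [the south bank: the bard | the north bank: the archer, the elf, the goblin, the knight, the mage, the paladin, the rogue]
14. Courier goes back to the south bank alone.  [the south bank: the bard | the north bank: the archer, the elf, the goblin, the knight, the mage, the paladin, the rogue]
15. Courier goes to the north bank with the bard.  [the south bank: — | the north bank: the archer, the bard, the elf, the goblin, the knight, the mage, the paladin, the rogue]

15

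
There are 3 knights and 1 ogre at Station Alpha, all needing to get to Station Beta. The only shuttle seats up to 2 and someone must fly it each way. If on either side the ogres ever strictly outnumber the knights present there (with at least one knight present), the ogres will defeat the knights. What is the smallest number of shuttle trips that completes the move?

5

Counting alone: each trip to Station Beta takes at most 2 across and each return brings at least 1 back, so after t trips out (and t−1 returns) at most 2t − (t−1) of the 4 are across; that first reaches 4 at t = 3, so at least 5 crossings are needed.
The plan below uses exactly 5 crossings, so it is optimal:
1. 1 knight and 1 ogre → Station Beta.  (Station Alpha: 2K 0O; Station Beta: 1K 1O)
2. 1 ogre ← Station Alpha.  (Station Alpha: 2K 1O; Station Beta: 1K 0O)
3. 1 knight and 1 ogre → Station Beta.  (Station Alpha: 1K 0O; Station Beta: 2K 1O)
4. 1 ogre ← Station Alpha.  (Station Alpha: 1K 1O; Station Beta: 2K 0O)
5. 1 knight and 1 ogre → Station Beta.  (Station Alpha: 0K 0O; Station Beta: 3K 1O)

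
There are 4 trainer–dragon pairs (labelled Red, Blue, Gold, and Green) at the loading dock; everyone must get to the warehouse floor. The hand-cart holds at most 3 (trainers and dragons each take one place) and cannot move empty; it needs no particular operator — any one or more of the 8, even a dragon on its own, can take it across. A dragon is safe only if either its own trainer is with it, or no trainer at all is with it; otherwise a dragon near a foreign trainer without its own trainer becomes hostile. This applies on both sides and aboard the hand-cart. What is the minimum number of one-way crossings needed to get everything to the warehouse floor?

9

Counting alone: each trip to the warehouse floor takes at most 3 across and each return brings at least 1 back, so after t trips out (and t−1 returns) at most 3t − (t−1) of the 8 are across; that first reaches 8 at t = 4, so at least 7 crossings are needed.
The safety rule pushes this higher. Following every safe sequence of crossings, the most of the 8 that can be at the warehouse floor as the hand-cart arrives there on crossing 7 is 7 — never all 8.
So no plan with fewer than 9 crossings exists, and this one achieves 9:
1. dragon Red and trainer Red cross → the warehouse floor.
2. trainer Red crosses ← the loading dock.
3. dragon Blue, trainer Blue, and trainer Red cross → the warehouse floor.
4. dragon Red and trainer Red cross ← the loading dock.
5. trainer Gold, trainer Green, and trainer Red cross → the warehouse floor.
6. dragon Blue crosses ← the loading dock.
7. dragon Blue and dragon Red cross → the warehouse floor.
8. dragon Red crosses ← the loading dock.
9. dragon Gold, dragon Green, and dragon Red cross → the warehouse floor.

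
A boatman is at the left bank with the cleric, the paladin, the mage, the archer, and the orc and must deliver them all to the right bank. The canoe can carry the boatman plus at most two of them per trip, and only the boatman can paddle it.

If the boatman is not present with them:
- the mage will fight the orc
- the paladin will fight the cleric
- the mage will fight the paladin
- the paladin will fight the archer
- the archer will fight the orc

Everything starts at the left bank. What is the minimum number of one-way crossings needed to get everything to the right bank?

Counting alone: the boatman can take at most 2 across per trip to the right bank, so moving all 5 needs at least 3 loaded trips out, with a return between consecutive ones — at least 5 crossings.
The safety rule pushes this higher. Following every safe sequence of crossings, the most of the 5 that can be at the right bank as the canoe arrives there on crossing 5 is 4 — never all 5.
So no plan with fewer than 7 crossings exists, and this one achieves 7:
1. Boatman goes to the right bank with the orc and the paladin.
2. Boatman goes back to the left bank alone.
3. Boatman goes to the right bank with the cleric.
4. Boatman goes back to the left bank with the paladin.
5. Boatman goes to the right bank with the archer and the mage.
6. Boatman goes back to the left bank with the orc.
7. Boatman goes to the right bank with the orc and the paladin.

7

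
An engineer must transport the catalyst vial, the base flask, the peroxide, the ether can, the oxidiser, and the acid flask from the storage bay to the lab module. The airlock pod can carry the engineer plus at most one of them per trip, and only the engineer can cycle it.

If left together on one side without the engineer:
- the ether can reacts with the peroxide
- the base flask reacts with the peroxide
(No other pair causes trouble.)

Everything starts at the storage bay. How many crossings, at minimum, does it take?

Counting alone: the engineer can take at most 1 across per trip to the lab module, so moving all 6 needs at least 6 loaded trips out, with a return between consecutive ones — at least 11 crossings.
The safety rule pushes this higher. Following every safe sequence of crossings, the most of the 6 that can be at the lab module as the airlock pod arrives there on crossing 11 is 5 — never all 6.
So no plan with fewer than 13 crossings exists, and this one achieves 13:
1. Engineer goes to the lab module with the peroxide.  [the storage bay: the acid flask, the base flask, the catalyst vial, the ether can, the oxidiser | the lab module: the peroxide]
2. Engineer goes back to the storage bay alone.  [the storage bay: the acid flask, the base flask, the catalyst vial, the ether can, the oxidiser | the lab module: the peroxide]
3. Engineer goes to the lab module with the catalyst vial.  [the storage bay: the acid flask, the base flask, the ether can, the oxidiser | the lab module: the catalyst vial, the peroxide]
4. Engineer goes back to the storage bay alone.  [the storage bay: the acid flask, the base flask, the ether can, the oxidiser | the lab module: the catalyst vial, the peroxide]
5. Engineer goes to the lab module with the base flask.  [the storage bay: the acid flask, the ether can, the oxidiser | the lab module: the base flask, the catalyst vial, the peroxide]
6. Engineer goes back to the storage bay with the peroxide.  [the storage bay: the acid flask, the ether can, the oxidiser, the peroxide | the lab module: the base flask, the catalyst vial]
7. Engineer goes to the lab module with the ether can.  [the storage bay: the acid flask, the oxidiser, the peroxide | the lab module: the base flask, the catalyst vial, the ether can]
8. Engineer goes back to the storage bay alone.  [the storage bay: the acid flask, the oxidiser, the peroxide | the lab module: the base flask, the catalyst vial, the ether can]
9. Engineer goes to the lab module with the oxidiser.  [the storage bay: the acid flask, the peroxide | the lab module: the base flask, the catalyst vial, the ether can, the oxidiser]
10. Engineer goes back to the storage bay alone.  [the storage bay: the acid flask, the peroxide | the lab module: the base flask, the catalyst vial, the ether can, the oxidiser]
11. Engineer goes to the lab module with the acid flask.  [the storage bay: the peroxide | the lab module: the acid flask, the base flask, the catalyst vial, the ether can, the oxidiser]
12. Engineer goes back to the storage bay alone.  [the storage bay: the peroxide | the lab module: the acid flask, the base flask, the catalyst vial, the ether can, the oxidiser]
13. Engineer goes to the lab module with the peroxide.  [the storage bay: — | the lab module: the acid flask, the base flask, the catalyst vial, the ether can, the oxidiser, the peroxide]

13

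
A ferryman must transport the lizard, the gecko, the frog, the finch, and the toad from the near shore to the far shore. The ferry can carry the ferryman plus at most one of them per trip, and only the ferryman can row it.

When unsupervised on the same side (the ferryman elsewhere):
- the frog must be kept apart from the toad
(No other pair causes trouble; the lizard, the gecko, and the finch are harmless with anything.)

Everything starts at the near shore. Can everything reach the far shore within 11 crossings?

Yes

Yes — this plan uses 9 crossings (≤ 11):
1. Ferryman goes to the far shore with the frog.  [the near shore: the finch, the gecko, the lizard, the toad | the far shore: the frog]
2. Ferryman goes back to the near shore alone.  [the near shore: the finch, the gecko, the lizard, the toad | the far shore: the frog]
3. Ferryman goes to the far shore with the lizard.  [the near shore: the finch, the gecko, the toad | the far shore: the frog, the lizard]
4. Ferryman goes back to the near shore alone.  [the near shore: the finch, the gecko, the toad | the far shore: the frog, the lizard]
5. Ferryman goes to the far shore with the gecko.  [the near shore: the finch, the toad | the far shore: the frog, the gecko, the lizard]
6. Ferryman goes back to the near shore alone.  [the near shore: the finch, the toad | the far shore: the frog, the gecko, the lizard]
7. Ferryman goes to the far shore with the finch.  [the near shore: the toad | the far shore: the finch, the frog, the gecko, the lizard]
8. Ferryman goes back to the near shore alone.  [the near shore: the toad | the far shore: the finch, the frog, the gecko, the lizard]
9. Ferryman goes to the far shore with the toad.  [the near shore: — | the far shore: the finch, the frog, the gecko, the lizard, the toad]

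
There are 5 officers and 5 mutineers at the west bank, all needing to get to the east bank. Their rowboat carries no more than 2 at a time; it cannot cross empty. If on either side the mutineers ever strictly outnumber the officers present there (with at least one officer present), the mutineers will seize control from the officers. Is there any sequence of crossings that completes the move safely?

No

Following every safe sequence of crossings from the start, the most of the 10 that can be at the east bank as the rowboat arrives there on crossings 1, 3, 5, 7 is 2, 3, 4, 5 respectively; the best ever achieved is 5 of 10.
From crossing 9 on, no configuration arises that was not already reachable earlier: only 13 distinct safe configurations (who is on which side, and where the rowboat is) can ever be reached, none of them has everyone across, and every continuation just revisits them. They are: 0 officers + 0 mutineers across (rowboat back at the start); 0 officers + 1 mutineer across (rowboat there); 0 officers + 1 mutineer across (rowboat back at the start); 0 officers + 2 mutineers across (rowboat there); 0 officers + 2 mutineers across (rowboat back at the start); 0 officers + 3 mutineers across (rowboat there); 0 officers + 3 mutineers across (rowboat back at the start); 0 officers + 4 mutineers across (rowboat there); 0 officers + 4 mutineers across (rowboat back at the start); 0 officers + 5 mutineers across (rowboat there); 1 officer + 1 mutineer across (rowboat there); 1 officer + 1 mutineer across (rowboat back at the start); 2 officers + 2 mutineers across (rowboat there). So no valid plan exists.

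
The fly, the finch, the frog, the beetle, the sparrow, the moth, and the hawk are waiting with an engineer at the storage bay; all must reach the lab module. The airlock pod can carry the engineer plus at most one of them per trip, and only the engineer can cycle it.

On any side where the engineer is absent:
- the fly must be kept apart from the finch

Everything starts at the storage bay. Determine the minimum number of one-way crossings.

Counting alone: the engineer can take at most 1 across per trip to the lab module, so moving all 7 needs at least 7 loaded trips out, with a return between consecutive ones — at least 13 crossings.
The plan below uses exactly 13 crossings, so it is optimal:
1. Engineer goes to the lab module with the fly.  [the storage bay: the beetle, the finch, the frog, the hawk, the moth, the sparrow | the lab module: the fly]
2. Engineer goes back to the storage bay alone.  [the storage bay: the beetle, the finch, the frog, the hawk, the moth, the sparrow | the lab module: the fly]
3. Engineer goes to the lab module with the frog.  [the storage bay: the beetle, the finch, the hawk, the moth, the sparrow | the lab module: the fly, the frog]
4. Engineer goes back to the storage bay alone.  [the storage bay: the beetle, the finch, the hawk, the moth, the sparrow | the lab module: the fly, the frog]
5. Engineer goes to the lab module with the beetle.  [the storage bay: the finch, the hawk, the moth, the sparrow | the lab module: the beetle, the fly, the frog]
6. Engineer goes back to the storage bay alone.  [the storage bay: the finch, the hawk, the moth, the sparrow | the lab module: the beetle, the fly, the frog]
7. Engineer goes to the lab module with the sparrow.  [the storage bay: the finch, the hawk, the moth | the lab module: the beetle, the fly, the frog, the sparrow]
8. Engineer goes back to the storage bay alone.  [the storage bay: the finch, the hawk, the moth | the lab module: the beetle, the fly, the frog, the sparrow]
9. Engineer goes to the lab module with the moth.  [the storage bay: the finch, the hawk | the lab module: the beetle, the fly, the frog, the moth, the sparrow]
10. Engineer goes back to the storage bay alone.  [the storage bay: the finch, the hawk | the lab module: the beetle, the fly, the frog, the moth, the sparrow]
11. Engineer goes to the lab module with the hawk.  [the storage bay: the finch | the lab module: the beetle, the fly, the frog, the hawk, the moth, the sparrow]
12. Engineer goes back to the storage bay alone.  [the storage bay: the finch | the lab module: the beetle, the fly, the frog, the hawk, the moth, the sparrow]
13. Engineer goes to the lab module with the finch.  [the storage bay: — | the lab module: the beetle, the finch, the fly, the frog, the hawk, the moth, the sparrow]

13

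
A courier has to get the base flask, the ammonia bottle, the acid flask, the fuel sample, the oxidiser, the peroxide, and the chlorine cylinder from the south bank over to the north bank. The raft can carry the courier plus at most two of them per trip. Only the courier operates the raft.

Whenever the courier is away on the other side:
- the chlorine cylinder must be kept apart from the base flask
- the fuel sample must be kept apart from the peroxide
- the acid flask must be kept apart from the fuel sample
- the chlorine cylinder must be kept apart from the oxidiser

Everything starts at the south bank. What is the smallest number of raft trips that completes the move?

Counting alone: the courier can take at most 2 across per trip to the north bank, so moving all 7 needs at least 4 loaded trips out, with a return between consecutive ones — at least 7 crossings.
The safety rule pushes this higher. Following every safe sequence of crossings, the most of the 7 that can be at the north bank as the raft arrives there on crossing 7 is 6 — never all 7.
So no plan with fewer than 9 crossings exists, and this one achieves 9:
1. Courier goes to the north bank with the chlorine cylinder and the fuel sample.  [the south bank: the acid flask, the ammonia bottle, the base flask, the oxidiser, the peroxide | the north bank: the chlorine cylinder, the fuel sample]
2. Courier goes back to the south bank alone.  [the south bank: the acid flask, the ammonia bottle, the base flask, the oxidiser, the peroxide | the north bank: the chlorine cylinder, the fuel sample]
3. Courier goes to the north bank with the base flask.  [the south bank: the acid flask, the ammonia bottle, the oxidiser, the peroxide | the north bank: the base flask, the chlorine cylinder, the fuel sample]
4. Courier goes back to the south bank with the chlorine cylinder.  [the south bank: the acid flask, the ammonia bottle, the chlorine cylinder, the oxidiser, the peroxide | the north bank: the base flask, the fuel sample]
5. Courier goes to the north bank with the ammonia bottle and the oxidiser.  [the south bank: the acid flask, the chlorine cylinder, the peroxide | the north bank: the ammonia bottle, the base flask, the fuel sample, the oxidiser]
6. Courier goes back to the south bank alone.  [the south bank: the acid flask, the chlorine cylinder, the peroxide | the north bank: the ammonia bottle, the base flask, the fuel sample, the oxidiser]
7. Courier goes to the north bank with the acid flask and the peroxide.  [the south bank: the chlorine cylinder | the north bank: the acid flask, the ammonia bottle, the base flask, the fuel sample, the oxidiser, the peroxide]
8. Courier goes back to the south bank with the fuel sample.  [the south bank: the chlorine cylinder, the fuel sample | the north bank: the acid flask, the ammonia bottle, the base flask, the oxidiser, the peroxide]
9. Courier goes to the north bank with the chlorine cylinder and the fuel sample.  [the south bank: — | the north bank: the acid flask, the ammonia bottle, the base flask, the chlorine cylinder, the fuel sample, the oxidiser, the peroxide]

9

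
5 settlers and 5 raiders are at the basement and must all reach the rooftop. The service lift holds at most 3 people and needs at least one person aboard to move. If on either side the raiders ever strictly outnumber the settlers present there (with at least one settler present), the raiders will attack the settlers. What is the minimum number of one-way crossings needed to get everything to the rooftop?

Counting alone: each trip to the rooftop takes at most 3 across and each return brings at least 1 back, so after t trips out (and t−1 returns) at most 3t − (t−1) of the 10 are across; that first reaches 10 at t = 5, so at least 9 crossings are needed.
The safety rule pushes this higher. Following every safe sequence of crossings, the most of the 10 that can be at the rooftop as the service lift arrives there on crossing 9 is 9 — never all 10.
So no plan with fewer than 11 crossings exists, and this one achieves 11:
1. 2 raiders → the rooftop.  (the basement: 5S 3R; the rooftop: 0S 2R)
2. 1 raider ← the basement.  (the basement: 5S 4R; the rooftop: 0S 1R)
3. 3 raiders → the rooftop.  (the basement: 5S 1R; the rooftop: 0S 4R)
4. 1 raider ← the basement.  (the basement: 5S 2R; the rooftop: 0S 3R)
5. 3 settlers → the rooftop.  (the basement: 2S 2R; the rooftop: 3S 3R)
6. 1 settler and 1 raider ← the basement.  (the basement: 3S 3R; the rooftop: 2S 2R)
7. 3 settlers → the rooftop.  (the basement: 0S 3R; the rooftop: 5S 2R)
8. 1 raider ← the basement.  (the basement: 0S 4R; the rooftop: 5S 1R)
9. 2 raiders → the rooftop.  (the basement: 0S 2R; the rooftop: 5S 3R)
10. 1 raider ← the basement.  (the basement: 0S 3R; the rooftop: 5S 2R)
11. 3 raiders → the rooftop.  (the basement: 0S 0R; the rooftop: 5S 5R)

11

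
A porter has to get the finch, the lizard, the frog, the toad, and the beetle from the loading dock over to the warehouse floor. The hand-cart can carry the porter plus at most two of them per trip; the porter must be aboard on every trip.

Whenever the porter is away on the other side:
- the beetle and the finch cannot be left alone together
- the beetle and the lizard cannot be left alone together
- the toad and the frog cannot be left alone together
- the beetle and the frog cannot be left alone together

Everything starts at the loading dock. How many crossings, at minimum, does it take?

Counting alone: the porter can take at most 2 across per trip to the warehouse floor, so moving all 5 needs at least 3 loaded trips out, with a return between consecutive ones — at least 5 crossings.
The plan below uses exactly 5 crossings, so it is optimal:
1. Porter goes to the warehouse floor with the beetle and the frog.
2. Porter goes back to the loading dock with the beetle.
3. Porter goes to the warehouse floor with the finch and the lizard.
4. Porter goes back to the loading dock alone.
5. Porter goes to the warehouse floor with the beetle and the toad.

5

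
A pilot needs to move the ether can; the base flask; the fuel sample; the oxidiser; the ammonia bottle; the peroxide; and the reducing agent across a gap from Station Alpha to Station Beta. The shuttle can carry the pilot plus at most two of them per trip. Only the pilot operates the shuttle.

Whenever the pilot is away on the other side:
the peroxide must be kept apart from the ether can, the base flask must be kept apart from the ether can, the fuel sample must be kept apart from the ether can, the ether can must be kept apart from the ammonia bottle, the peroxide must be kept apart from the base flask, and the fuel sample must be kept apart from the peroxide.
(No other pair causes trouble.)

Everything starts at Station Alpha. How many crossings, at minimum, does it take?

11

Counting alone: the pilot can take at most 2 across per trip to Station Beta, so moving all 7 needs at least 4 loaded trips out, with a return between consecutive ones — at least 7 crossings.
The safety rule pushes this higher. Following every safe sequence of crossings, the most of the 7 that can be at Station Beta as the shuttle arrives there on crossings 7, 9 is 5, 6 respectively — never all 7.
So no plan with fewer than 11 crossings exists, and this one achieves 11:
1. Pilot goes to Station Beta with the ether can and the peroxide.  [Station Alpha: the ammonia bottle, the base flask, the fuel sample, the oxidiser, the reducing agent | Station Beta: the ether can, the peroxide]
2. Pilot goes back to Station Alpha with the ether can.  [Station Alpha: the ammonia bottle, the base flask, the ether can, the fuel sample, the oxidiser, the reducing agent | Station Beta: the peroxide]
3. Pilot goes to Station Beta with the ether can and the oxidiser.  [Station Alpha: the ammonia bottle, the base flask, the fuel sample, the reducing agent | Station Beta: the ether can, the oxidiser, the peroxide]
4. Pilot goes back to Station Alpha with the ether can.  [Station Alpha: the ammonia bottle, the base flask, the ether can, the fuel sample, the reducing agent | Station Beta: the oxidiser, the peroxide]
5. Pilot goes to Station Beta with the ammonia bottle and the ether can.  [Station Alpha: the base flask, the fuel sample, the reducing agent | Station Beta: the ammonia bottle, the ether can, the oxidiser, the peroxide]
6. Pilot goes back to Station Alpha with the ether can.  [Station Alpha: the base flask, the ether can, the fuel sample, the reducing agent | Station Beta: the ammonia bottle, the oxidiser, the peroxide]
7. Pilot goes to Station Beta with the ether can and the reducing agent.  [Station Alpha: the base flask, the fuel sample | Station Beta: the ammonia bottle, the ether can, the oxidiser, the peroxide, the reducing agent]
8. Pilot goes back to Station Alpha with the ether can.  [Station Alpha: the base flask, the ether can, the fuel sample | Station Beta: the ammonia bottle, the oxidiser, the peroxide, the reducing agent]
9. Pilot goes to Station Beta with the base flask and the fuel sample.  [Station Alpha: the ether can | Station Beta: the ammonia bottle, the base flask, the fuel sample, the oxidiser, the peroxide, the reducing agent]
10. Pilot goes back to Station Alpha with the peroxide.  [Station Alpha: the ether can, the peroxide | Station Beta: the ammonia bottle, the base flask, the fuel sample, the oxidiser, the reducing agent]
11. Pilot goes to Station Beta with the ether can and the peroxide.  [Station Alpha: — | Station Beta: the ammonia bottle, the base flask, the ether can, the fuel sample, the oxidiser, the peroxide, the reducing agent]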